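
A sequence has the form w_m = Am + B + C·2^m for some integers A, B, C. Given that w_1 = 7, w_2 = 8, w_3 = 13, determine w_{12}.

The three given values yield: A + B + 2C = 7; 2A + B + 4C = 8; 3A + B + 8C = 13.
Subtracting the first from the second: A + 2C = 1.
Subtracting the second from the third: A + 4C = 5.
Solving: C = 2, A = -3, then B = 6.
So w_m = -3·m + 6 + 2·2^m; at m=12 this is 8162.

8162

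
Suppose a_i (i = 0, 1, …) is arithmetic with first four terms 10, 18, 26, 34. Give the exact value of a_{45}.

Common difference d = 8.
a_i = 10 + (i - 0)·8.
a_{45} = 10 + 45·8 = 370.

370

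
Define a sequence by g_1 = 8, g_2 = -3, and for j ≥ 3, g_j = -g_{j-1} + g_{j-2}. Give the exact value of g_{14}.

Applying the relation repeatedly:
g_3 = 11, g_4 = -14, g_5 = 25, …, g_{11} = 437, g_{12} = -707, g_{13} = 1144, g_{14} = -1851.

-1851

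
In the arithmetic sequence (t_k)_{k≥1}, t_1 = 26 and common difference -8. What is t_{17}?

-102

t_k = 26 + (k - 1)·(-8).
t_{17} = 26 + 16·(-8) = -102.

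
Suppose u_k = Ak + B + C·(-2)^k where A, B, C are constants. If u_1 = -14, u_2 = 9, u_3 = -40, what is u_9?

The three given values yield: A + B - 2C = -14; 2A + B + 4C = 9; 3A + B - 8C = -40.
Subtracting the first from the second: A + 6C = 23.
Subtracting the second from the third: A - 12C = -49.
Solving: C = 4, A = -1, then B = -5.
So u_k = -1·k + (-5) + 4·(-2)^k; at k=9 this is -2062.

-2062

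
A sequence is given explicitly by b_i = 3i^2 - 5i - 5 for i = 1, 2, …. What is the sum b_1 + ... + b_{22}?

10010

Over i = 1..22: Σi = 253, Σi² = 3795.
Total = (3)·3795 + (-5)·253 + (-5)·22 = 10010.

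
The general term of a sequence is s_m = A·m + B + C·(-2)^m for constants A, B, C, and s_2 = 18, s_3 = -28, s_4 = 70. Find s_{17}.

-524256

Plug in m = 2, 3, 4: 2A + B + 4C = 18; 3A + B - 8C = -28; 4A + B + 16C = 70.
Subtracting the first from the second: A - 12C = -46.
Subtracting the second from the third: A + 24C = 98.
Solving: C = 4, A = 2, then B = -2.
Therefore s_{17} = 34 + (-2) + 4·(-131072) = -524256.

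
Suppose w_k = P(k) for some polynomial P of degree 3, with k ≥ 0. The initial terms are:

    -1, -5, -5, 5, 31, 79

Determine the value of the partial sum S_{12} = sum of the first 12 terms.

1st diffs: -4, 0, 10, 26, 48.
2nd diffs: 4, 10, 16, 22.
3rd diffs: 6, 6, 6 (constant).
Newton forward-difference form: w_k = -1 + (-4)·C(k,1) + 4·C(k,2) + 6·C(k,3).
Continuing: …, 155, 265, 415, 611, …, w_{11} = 1165.
Summing k = 0..11 (12 terms) gives 3574.

3574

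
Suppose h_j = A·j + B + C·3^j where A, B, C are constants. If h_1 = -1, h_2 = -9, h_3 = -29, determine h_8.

-6573

At j = 1, 2, 3: A + B + 3C = -1; 2A + B + 9C = -9; 3A + B + 27C = -29.
Subtracting the first from the second: A + 6C = -8.
Subtracting the second from the third: A + 18C = -20.
Solving: C = -1, A = -2, then B = 4.
Hence h_8 = -2·8 + 4 + (-1)·6561 = -6573.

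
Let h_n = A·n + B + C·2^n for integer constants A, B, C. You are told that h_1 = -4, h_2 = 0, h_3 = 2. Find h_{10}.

At n = 1, 2, 3: A + B + 2C = -4; 2A + B + 4C = 0; 3A + B + 8C = 2.
Subtracting the first from the second: A + 2C = 4.
Subtracting the second from the third: A + 4C = 2.
Solving: C = -1, A = 6, then B = -8.
Hence h_{10} = 6·10 + (-8) + (-1)·1024 = -972.

-972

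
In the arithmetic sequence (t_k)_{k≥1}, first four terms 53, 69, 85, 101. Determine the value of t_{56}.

Common difference d = 16.
t_k = 53 + (k - 1)·16.
t_{56} = 53 + 55·16 = 933.

933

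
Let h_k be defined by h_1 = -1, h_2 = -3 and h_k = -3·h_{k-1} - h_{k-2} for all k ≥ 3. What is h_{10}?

-8739

Iterate the recurrence:
h_3 = 10, h_4 = -27, h_5 = 71, h_6 = -186, h_7 = 487, h_8 = -1275, h_9 = 3338, h_{10} = -8739.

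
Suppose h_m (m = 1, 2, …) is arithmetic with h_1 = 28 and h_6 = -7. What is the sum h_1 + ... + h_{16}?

-392

Common difference d = (-7 - 28) / (6 - 1) = -7.
h_m = 28 + (m - 1)·(-7).
h_{16} = -77; S = 16·(28 + (-77))/2 = -392.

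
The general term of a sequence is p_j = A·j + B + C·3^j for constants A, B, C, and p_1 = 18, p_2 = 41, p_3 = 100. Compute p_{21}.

The three given values yield: A + B + 3C = 18; 2A + B + 9C = 41; 3A + B + 27C = 100.
Subtracting the first from the second: A + 6C = 23.
Subtracting the second from the third: A + 18C = 59.
Solving: C = 3, A = 5, then B = 4.
So p_j = 5·j + 4 + 3·3^j; at j=21 this is 31381059718.

31381059718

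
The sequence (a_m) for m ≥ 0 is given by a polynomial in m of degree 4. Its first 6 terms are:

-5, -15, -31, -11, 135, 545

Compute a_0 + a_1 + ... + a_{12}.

89245

1st diffs: -10, -16, 20, 146, 410.
2nd diffs: -6, 36, 126, 264.
3rd diffs: 42, 90, 138.
4th diffs: 48, 48 (constant).
Newton forward-difference form: a_m = -5 + (-10)·C(m,1) + (-6)·C(m,2) + 42·C(m,3) + 48·C(m,4).
Continuing: …, 1405, 2949, 5459, 9265, …, a_{12} = 32479.
Summing m = 0..12 (13 terms) gives 89245.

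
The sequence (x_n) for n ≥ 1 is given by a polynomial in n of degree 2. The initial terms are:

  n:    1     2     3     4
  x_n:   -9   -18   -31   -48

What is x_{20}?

1st diffs: -9, -13, -17.
2nd diffs: -4, -4 (constant).
So x_n = -2n^2 - 3n - 4.
Evaluating at n = 20 gives x_{20} = -864.

-864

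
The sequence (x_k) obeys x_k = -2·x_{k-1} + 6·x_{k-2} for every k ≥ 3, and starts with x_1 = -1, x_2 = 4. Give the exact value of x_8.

9136

Compute successive terms:
x_3 = -14, x_4 = 52, x_5 = -188, x_6 = 688, x_7 = -2504, x_8 = 9136.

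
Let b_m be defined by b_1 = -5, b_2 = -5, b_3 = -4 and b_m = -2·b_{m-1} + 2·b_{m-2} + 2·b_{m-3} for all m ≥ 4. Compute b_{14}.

-50320

Iterate the recurrence:
b_4 = -12;  b_5 = 6;  b_6 = -44;  …;  b_{11} = 3272;  b_{12} = -8192;  b_{13} = 20240;  b_{14} = -50320.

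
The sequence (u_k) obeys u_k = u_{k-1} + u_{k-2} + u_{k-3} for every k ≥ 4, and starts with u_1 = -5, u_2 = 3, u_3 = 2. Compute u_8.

24

Compute successive terms:
u_4 = 0; u_5 = 5; u_6 = 7; u_7 = 12; u_8 = 24.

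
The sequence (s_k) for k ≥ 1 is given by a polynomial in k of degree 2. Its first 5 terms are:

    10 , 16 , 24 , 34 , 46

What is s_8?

94

1st diffs: 6, 8, 10, 12.
2nd diffs: 2, 2, 2 (constant).
Newton forward-difference form: s_k = 10 + 6·C(k-1,1) + 2·C(k-1,2).
At k = 8: k-1 = 7, so s_8 = 10 + 42 + 42 = 94.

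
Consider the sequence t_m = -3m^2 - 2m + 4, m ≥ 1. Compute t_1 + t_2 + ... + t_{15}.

-3900

Over m = 1..15: Σm = 120, Σm² = 1240.
Total = (-3)·1240 + (-2)·120 + (4)·15 = -3900.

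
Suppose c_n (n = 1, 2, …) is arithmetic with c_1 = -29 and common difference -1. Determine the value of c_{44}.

-72

c_n = -29 + (n - 1)·(-1).
c_{44} = -29 + 43·(-1) = -72.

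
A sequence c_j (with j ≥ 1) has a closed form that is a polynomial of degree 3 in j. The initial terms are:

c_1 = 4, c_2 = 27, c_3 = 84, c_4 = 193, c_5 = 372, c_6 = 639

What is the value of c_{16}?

1st diffs: 23, 57, 109, 179, 267.
2nd diffs: 34, 52, 70, 88.
3rd diffs: 18, 18, 18 (constant).
Newton forward-difference form: c_j = 4 + 23·C(j-1,1) + 34·C(j-1,2) + 18·C(j-1,3).
At j = 16: j-1 = 15, so c_{16} = 4 + 345 + 3570 + 8190 = 12109.

12109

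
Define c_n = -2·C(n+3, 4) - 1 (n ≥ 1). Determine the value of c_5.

C(8, 4) = 70, so c_5 = -141.

-141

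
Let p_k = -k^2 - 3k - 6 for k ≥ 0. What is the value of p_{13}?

p_{13} = -1·13^2 - 3·13 - 6 = -214.

-214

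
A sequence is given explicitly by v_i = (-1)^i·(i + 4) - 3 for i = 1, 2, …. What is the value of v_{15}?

-22

(-1)^15 = -1; i + 4 at i=15 is 19; so v_{15} = -22.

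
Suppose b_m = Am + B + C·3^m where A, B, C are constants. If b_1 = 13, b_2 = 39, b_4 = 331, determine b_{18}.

Write the equations: A + B + 3C = 13; 2A + B + 9C = 39; 4A + B + 81C = 331.
Subtracting the first from the second: A + 6C = 26.
Subtracting the second from the third: 2A + 72C = 292.
Solving: C = 4, A = 2, then B = -1.
Hence b_{18} = 2·18 + (-1) + 4·387420489 = 1549681991.

1549681991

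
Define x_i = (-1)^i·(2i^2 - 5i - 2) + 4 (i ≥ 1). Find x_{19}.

-621

(-1)^19 = -1; 2i^2 - 5i - 2 at i=19 is 625; so x_{19} = -621.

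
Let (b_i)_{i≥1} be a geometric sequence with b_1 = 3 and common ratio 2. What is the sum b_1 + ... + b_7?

381

b_i = 3·2^(i-1).
S = 3·(2^7 - 1)/(2 - 1) = 3·(128 - 1)/(1) = 381.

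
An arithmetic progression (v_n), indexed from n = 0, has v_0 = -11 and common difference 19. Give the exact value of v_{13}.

v_n = -11 + (n - 0)·19.
v_{13} = -11 + 13·19 = 236.

236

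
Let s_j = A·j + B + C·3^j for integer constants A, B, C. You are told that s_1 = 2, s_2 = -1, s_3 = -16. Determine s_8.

At j = 1, 2, 3: A + B + 3C = 2; 2A + B + 9C = -1; 3A + B + 27C = -16.
Subtracting the first from the second: A + 6C = -3.
Subtracting the second from the third: A + 18C = -15.
Solving: C = -1, A = 3, then B = 2.
So s_j = 3·j + 2 + (-1)·3^j; at j=8 this is -6535.

-6535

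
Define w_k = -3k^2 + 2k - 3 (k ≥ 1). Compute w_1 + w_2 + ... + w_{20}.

Over k = 1..20: Σk = 210, Σk² = 2870.
Total = (-3)·2870 + (2)·210 + (-3)·20 = -8250.

-8250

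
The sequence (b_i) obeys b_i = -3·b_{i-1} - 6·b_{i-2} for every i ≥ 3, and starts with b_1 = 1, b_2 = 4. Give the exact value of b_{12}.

-15066

Applying the relation repeatedly:
b_3 = -18; b_4 = 30; b_5 = 18; b_6 = -234; b_7 = 594; b_8 = -378; b_9 = -2430; b_{10} = 9558; b_{11} = -14094; b_{12} = -15066.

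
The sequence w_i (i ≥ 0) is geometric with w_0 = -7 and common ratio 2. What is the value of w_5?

w_i = (-7)·2^(i-0).
w_5 = (-7)·2^5 = -224.

-224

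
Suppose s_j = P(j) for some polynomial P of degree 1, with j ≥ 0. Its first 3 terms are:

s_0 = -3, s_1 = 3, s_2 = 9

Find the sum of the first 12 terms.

1st diffs: 6, 6 (constant).
So s_j = 6j - 3.
Continuing: …, 15, 21, 27, 33, …, s_{11} = 63.
Summing j = 0..11 (12 terms) gives 360.

360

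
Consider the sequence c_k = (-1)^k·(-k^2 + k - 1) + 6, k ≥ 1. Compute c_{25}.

607

(-1)^25 = -1; -k^2 + k - 1 at k=25 is -601; so c_{25} = 607.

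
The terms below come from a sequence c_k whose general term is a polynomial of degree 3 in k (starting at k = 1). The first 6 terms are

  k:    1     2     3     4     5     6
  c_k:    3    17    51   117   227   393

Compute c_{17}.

9347

1st diffs: 14, 34, 66, 110, 166.
2nd diffs: 20, 32, 44, 56.
3rd diffs: 12, 12, 12 (constant).
Newton forward-difference form: c_k = 3 + 14·C(k-1,1) + 20·C(k-1,2) + 12·C(k-1,3).
At k = 17: k-1 = 16, so c_{17} = 3 + 224 + 2400 + 6720 = 9347.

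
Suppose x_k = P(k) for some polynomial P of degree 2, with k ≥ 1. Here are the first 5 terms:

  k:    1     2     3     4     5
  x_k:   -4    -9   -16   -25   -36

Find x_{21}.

-484

1st diffs: -5, -7, -9, -11.
2nd diffs: -2, -2, -2 (constant).
Newton forward-difference form: x_k = -4 + (-5)·C(k-1,1) + (-2)·C(k-1,2).
At k = 21: k-1 = 20, so x_{21} = -4 - 100 - 380 = -484.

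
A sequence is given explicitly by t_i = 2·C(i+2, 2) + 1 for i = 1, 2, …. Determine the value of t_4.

31

C(6, 2) = 15, so t_4 = 31.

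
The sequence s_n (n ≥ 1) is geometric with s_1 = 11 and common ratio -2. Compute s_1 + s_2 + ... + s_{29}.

1968526681

s_n = 11·(-2)^(n-1).
S = 11·((-2)^29 - 1)/(-2 - 1) = 11·(-536870912 - 1)/(-3) = 1968526681.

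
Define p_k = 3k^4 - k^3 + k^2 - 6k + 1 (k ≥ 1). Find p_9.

p_9 = 3·9^4 - 1·9^3 + 1·9^2 - 6·9 + 1 = 18982.

18982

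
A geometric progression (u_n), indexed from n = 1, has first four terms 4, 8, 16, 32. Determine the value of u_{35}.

Common ratio r = 2.
u_n = 4·2^(n-1).
u_{35} = 4·2^34 = 68719476736.

68719476736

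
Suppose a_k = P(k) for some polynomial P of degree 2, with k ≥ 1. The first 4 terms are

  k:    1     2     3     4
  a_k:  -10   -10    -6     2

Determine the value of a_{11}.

1st diffs: 0, 4, 8.
2nd diffs: 4, 4 (constant).
Newton forward-difference form: a_k = -10 + 4·C(k-1,2).
At k = 11: k-1 = 10, so a_{11} = -10 + 180 = 170.

170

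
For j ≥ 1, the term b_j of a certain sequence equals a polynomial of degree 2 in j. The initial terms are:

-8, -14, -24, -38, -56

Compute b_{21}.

1st diffs: -6, -10, -14, -18.
2nd diffs: -4, -4, -4 (constant).
Newton forward-difference form: b_j = -8 + (-6)·C(j-1,1) + (-4)·C(j-1,2).
At j = 21: j-1 = 20, so b_{21} = -8 - 120 - 760 = -888.

-888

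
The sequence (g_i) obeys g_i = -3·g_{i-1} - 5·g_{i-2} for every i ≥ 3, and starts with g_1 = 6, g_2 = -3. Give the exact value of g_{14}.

-97203

g_3 = -21  g_4 = 78  g_5 = -129  …  g_{11} = -18921  g_{12} = 46653  g_{13} = -45354  g_{14} = -97203.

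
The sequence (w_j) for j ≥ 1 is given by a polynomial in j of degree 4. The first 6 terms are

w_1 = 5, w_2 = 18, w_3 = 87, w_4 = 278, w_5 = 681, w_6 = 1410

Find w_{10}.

1st diffs: 13, 69, 191, 403, 729.
2nd diffs: 56, 122, 212, 326.
3rd diffs: 66, 90, 114.
4th diffs: 24, 24 (constant).
Newton forward-difference form: w_j = 5 + 13·C(j-1,1) + 56·C(j-1,2) + 66·C(j-1,3) + 24·C(j-1,4).
At j = 10: j-1 = 9, so w_{10} = 5 + 117 + 2016 + 5544 + 3024 = 10706.

10706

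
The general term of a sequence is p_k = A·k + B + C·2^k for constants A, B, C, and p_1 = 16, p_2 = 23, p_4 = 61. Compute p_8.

Write the equations: A + B + 2C = 16; 2A + B + 4C = 23; 4A + B + 16C = 61.
Subtracting the first from the second: A + 2C = 7.
Subtracting the second from the third: 2A + 12C = 38.
Solving: C = 3, A = 1, then B = 9.
Therefore p_8 = 8 + 9 + 3·256 = 785.

785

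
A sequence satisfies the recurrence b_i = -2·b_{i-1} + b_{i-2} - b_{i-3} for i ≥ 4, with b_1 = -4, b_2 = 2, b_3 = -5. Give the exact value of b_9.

-1640

Iterate the recurrence:
b_4 = 16, b_5 = -39, b_6 = 99, b_7 = -253, b_8 = 644, b_9 = -1640.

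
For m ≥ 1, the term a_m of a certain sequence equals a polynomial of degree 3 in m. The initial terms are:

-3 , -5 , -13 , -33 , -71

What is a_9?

-523

1st diffs: -2, -8, -20, -38.
2nd diffs: -6, -12, -18.
3rd diffs: -6, -6 (constant).
Newton forward-difference form: a_m = -3 + (-2)·C(m-1,1) + (-6)·C(m-1,2) + (-6)·C(m-1,3).
At m = 9: m-1 = 8, so a_9 = -3 - 16 - 168 - 336 = -523.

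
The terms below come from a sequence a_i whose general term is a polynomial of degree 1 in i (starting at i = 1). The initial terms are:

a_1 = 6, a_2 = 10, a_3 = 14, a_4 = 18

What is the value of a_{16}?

66

1st diffs: 4, 4, 4 (constant).
So a_i = 4i + 2.
Evaluating at i = 16 gives a_{16} = 66.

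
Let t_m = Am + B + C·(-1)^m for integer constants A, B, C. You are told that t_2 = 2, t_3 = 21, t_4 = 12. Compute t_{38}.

182

The three given values yield: 2A + B + C = 2; 3A + B - C = 21; 4A + B + C = 12.
Subtracting the first from the second: A - 2C = 19.
Subtracting the second from the third: A + 2C = -9.
Solving: C = -7, A = 5, then B = -1.
Hence t_{38} = 5·38 + (-1) + (-7)·1 = 182.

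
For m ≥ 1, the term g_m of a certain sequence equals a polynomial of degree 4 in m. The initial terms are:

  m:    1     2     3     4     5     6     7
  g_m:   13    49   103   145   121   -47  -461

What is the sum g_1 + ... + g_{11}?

-15895

1st diffs: 36, 54, 42, -24, -168, -414.
2nd diffs: 18, -12, -66, -144, -246.
3rd diffs: -30, -54, -78, -102.
4th diffs: -24, -24, -24 (constant).
Newton forward-difference form: g_m = 13 + 36·C(m-1,1) + 18·C(m-1,2) + (-30)·C(m-1,3) + (-24)·C(m-1,4).
Continuing: -1247, -2555, -4559, -7457.
Summing m = 1..11 (11 terms) gives -15895.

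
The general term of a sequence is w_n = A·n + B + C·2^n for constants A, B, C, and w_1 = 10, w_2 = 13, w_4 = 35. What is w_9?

1022

The three given values yield: A + B + 2C = 10; 2A + B + 4C = 13; 4A + B + 16C = 35.
Subtracting the first from the second: A + 2C = 3.
Subtracting the second from the third: 2A + 12C = 22.
Solving: C = 2, A = -1, then B = 7.
So w_n = -1·n + 7 + 2·2^n; at n=9 this is 1022.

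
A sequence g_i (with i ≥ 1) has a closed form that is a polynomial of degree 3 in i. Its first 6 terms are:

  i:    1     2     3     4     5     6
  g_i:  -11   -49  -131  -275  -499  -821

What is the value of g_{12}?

1st diffs: -38, -82, -144, -224, -322.
2nd diffs: -44, -62, -80, -98.
3rd diffs: -18, -18, -18 (constant).
Newton forward-difference form: g_i = -11 + (-38)·C(i-1,1) + (-44)·C(i-1,2) + (-18)·C(i-1,3).
At i = 12: i-1 = 11, so g_{12} = -11 - 418 - 2420 - 2970 = -5819.

-5819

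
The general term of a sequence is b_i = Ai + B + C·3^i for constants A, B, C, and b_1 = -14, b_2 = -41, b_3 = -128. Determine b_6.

The three given values yield: A + B + 3C = -14; 2A + B + 9C = -41; 3A + B + 27C = -128.
Subtracting the first from the second: A + 6C = -27.
Subtracting the second from the third: A + 18C = -87.
Solving: C = -5, A = 3, then B = -2.
Hence b_6 = 3·6 + (-2) + (-5)·729 = -3629.

-3629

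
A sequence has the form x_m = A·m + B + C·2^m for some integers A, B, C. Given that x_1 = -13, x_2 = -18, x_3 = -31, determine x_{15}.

Write the equations: A + B + 2C = -13; 2A + B + 4C = -18; 3A + B + 8C = -31.
Subtracting the first from the second: A + 2C = -5.
Subtracting the second from the third: A + 4C = -13.
Solving: C = -4, A = 3, then B = -8.
So x_m = 3·m + (-8) + (-4)·2^m; at m=15 this is -131035.

-131035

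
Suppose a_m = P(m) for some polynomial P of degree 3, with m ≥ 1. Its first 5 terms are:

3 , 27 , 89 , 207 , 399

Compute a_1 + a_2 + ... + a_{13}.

1st diffs: 24, 62, 118, 192.
2nd diffs: 38, 56, 74.
3rd diffs: 18, 18 (constant).
Newton forward-difference form: a_m = 3 + 24·C(m-1,1) + 38·C(m-1,2) + 18·C(m-1,3).
Continuing: …, 683, 1077, 1599, 2267, …, a_{13} = 6759.
Summing m = 1..13 (13 terms) gives 25649.

25649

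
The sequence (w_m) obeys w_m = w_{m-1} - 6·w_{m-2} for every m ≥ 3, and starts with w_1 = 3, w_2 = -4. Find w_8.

-1414

Iterate the recurrence:
w_3 = -22  w_4 = 2  w_5 = 134  w_6 = 122  w_7 = -682  w_8 = -1414.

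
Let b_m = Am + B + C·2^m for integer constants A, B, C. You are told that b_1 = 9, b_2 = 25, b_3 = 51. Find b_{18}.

1310821

The three given values yield: A + B + 2C = 9; 2A + B + 4C = 25; 3A + B + 8C = 51.
Subtracting the first from the second: A + 2C = 16.
Subtracting the second from the third: A + 4C = 26.
Solving: C = 5, A = 6, then B = -7.
So b_m = 6·m + (-7) + 5·2^m; at m=18 this is 1310821.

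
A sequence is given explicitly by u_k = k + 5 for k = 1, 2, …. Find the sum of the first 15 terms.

195

Over k = 1..15: Σk = 120.
Total = (1)·120 + (5)·15 = 195.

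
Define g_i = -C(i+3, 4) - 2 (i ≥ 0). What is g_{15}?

-3062

C(18, 4) = 3060, so g_{15} = -3062.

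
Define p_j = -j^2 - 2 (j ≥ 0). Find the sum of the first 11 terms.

-407

Over j = 0..10: Σj = 55, Σj² = 385.
Total = (-1)·385 + (-2)·11 = -407.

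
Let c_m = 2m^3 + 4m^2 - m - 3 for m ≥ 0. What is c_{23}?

26424

c_{23} = 2·23^3 + 4·23^2 - 1·23 - 3 = 26424.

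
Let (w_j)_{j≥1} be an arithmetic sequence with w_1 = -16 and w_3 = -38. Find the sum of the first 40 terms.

-9220

Common difference d = (-38 - (-16)) / (3 - 1) = -11.
w_j = -16 + (j - 1)·(-11).
w_{40} = -445; S = 40·(-16 + (-445))/2 = -9220.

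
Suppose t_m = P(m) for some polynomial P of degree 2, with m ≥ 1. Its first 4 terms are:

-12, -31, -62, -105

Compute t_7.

-306

1st diffs: -19, -31, -43.
2nd diffs: -12, -12 (constant).
So t_m = -6m^2 - m - 5.
Evaluating at m = 7 gives t_7 = -306.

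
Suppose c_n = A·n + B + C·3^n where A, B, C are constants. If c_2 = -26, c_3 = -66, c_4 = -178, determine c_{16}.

At n = 2, 3, 4: 2A + B + 9C = -26; 3A + B + 27C = -66; 4A + B + 81C = -178.
Subtracting the first from the second: A + 18C = -40.
Subtracting the second from the third: A + 54C = -112.
Solving: C = -2, A = -4, then B = 0.
Therefore c_{16} = -64 + 0 + (-2)·43046721 = -86093506.

-86093506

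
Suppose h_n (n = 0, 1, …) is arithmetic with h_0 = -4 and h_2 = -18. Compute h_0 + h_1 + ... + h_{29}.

Common difference d = (-18 - (-4)) / (2 - 0) = -7.
h_n = -4 + (n - 0)·(-7).
h_{29} = -207; S = 30·(-4 + (-207))/2 = -3165.

-3165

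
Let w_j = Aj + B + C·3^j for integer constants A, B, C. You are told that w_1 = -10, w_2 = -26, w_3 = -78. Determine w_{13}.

-4782946

The three given values yield: A + B + 3C = -10; 2A + B + 9C = -26; 3A + B + 27C = -78.
Subtracting the first from the second: A + 6C = -16.
Subtracting the second from the third: A + 18C = -52.
Solving: C = -3, A = 2, then B = -3.
Therefore w_{13} = 26 + (-3) + (-3)·1594323 = -4782946.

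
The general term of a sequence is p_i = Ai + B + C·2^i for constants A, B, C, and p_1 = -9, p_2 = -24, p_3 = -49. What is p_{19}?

Write the equations: A + B + 2C = -9; 2A + B + 4C = -24; 3A + B + 8C = -49.
Subtracting the first from the second: A + 2C = -15.
Subtracting the second from the third: A + 4C = -25.
Solving: C = -5, A = -5, then B = 6.
So p_i = -5·i + 6 + (-5)·2^i; at i=19 this is -2621529.

-2621529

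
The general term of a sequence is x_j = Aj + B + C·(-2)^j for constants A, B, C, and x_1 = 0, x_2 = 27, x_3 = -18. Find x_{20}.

4194369

Write the equations: A + B - 2C = 0; 2A + B + 4C = 27; 3A + B - 8C = -18.
Subtracting the first from the second: A + 6C = 27.
Subtracting the second from the third: A - 12C = -45.
Solving: C = 4, A = 3, then B = 5.
Hence x_{20} = 3·20 + 5 + 4·1048576 = 4194369.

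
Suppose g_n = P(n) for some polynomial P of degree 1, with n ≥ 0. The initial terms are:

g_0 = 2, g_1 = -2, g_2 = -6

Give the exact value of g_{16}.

-62

1st diffs: -4, -4 (constant).
So g_n = -4n + 2.
Evaluating at n = 16 gives g_{16} = -62.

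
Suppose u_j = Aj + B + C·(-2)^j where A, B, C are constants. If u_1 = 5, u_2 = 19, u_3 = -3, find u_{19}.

Write the equations: A + B - 2C = 5; 2A + B + 4C = 19; 3A + B - 8C = -3.
Subtracting the first from the second: A + 6C = 14.
Subtracting the second from the third: A - 12C = -22.
Solving: C = 2, A = 2, then B = 7.
So u_j = 2·j + 7 + 2·(-2)^j; at j=19 this is -1048531.

-1048531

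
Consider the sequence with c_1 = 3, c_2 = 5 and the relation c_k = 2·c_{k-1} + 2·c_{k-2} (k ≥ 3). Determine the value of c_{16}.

Compute successive terms:
c_3 = 16  c_4 = 42  c_5 = 116  …  c_{13} = 359232  c_{14} = 981440  c_{15} = 2681344  c_{16} = 7325568.

7325568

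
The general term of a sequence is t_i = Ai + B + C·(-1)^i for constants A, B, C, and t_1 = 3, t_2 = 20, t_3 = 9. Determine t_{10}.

44

The three given values yield: A + B - C = 3; 2A + B + C = 20; 3A + B - C = 9.
Subtracting the first from the second: A + 2C = 17.
Subtracting the second from the third: A - 2C = -11.
Solving: C = 7, A = 3, then B = 7.
So t_i = 3·i + 7 + 7·(-1)^i; at i=10 this is 44.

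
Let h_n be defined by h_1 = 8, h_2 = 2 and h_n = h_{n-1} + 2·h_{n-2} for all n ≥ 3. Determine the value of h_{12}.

6822

Compute successive terms:
h_3 = 18, h_4 = 22, h_5 = 58, h_6 = 102, h_7 = 218, h_8 = 422, h_9 = 858, h_{10} = 1702, h_{11} = 3418, h_{12} = 6822.
(Characteristic roots are 2 and -1.)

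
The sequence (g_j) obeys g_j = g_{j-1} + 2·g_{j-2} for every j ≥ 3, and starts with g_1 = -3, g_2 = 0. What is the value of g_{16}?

Compute successive terms:
g_3 = -6  g_4 = -6  g_5 = -18  …  g_{13} = -4098  g_{14} = -8190  g_{15} = -16386  g_{16} = -32766.
(Characteristic roots are 2 and -1.)

-32766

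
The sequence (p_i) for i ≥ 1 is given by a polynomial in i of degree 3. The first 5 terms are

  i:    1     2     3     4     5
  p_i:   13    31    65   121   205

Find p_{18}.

1st diffs: 18, 34, 56, 84.
2nd diffs: 16, 22, 28.
3rd diffs: 6, 6 (constant).
Newton forward-difference form: p_i = 13 + 18·C(i-1,1) + 16·C(i-1,2) + 6·C(i-1,3).
At i = 18: i-1 = 17, so p_{18} = 13 + 306 + 2176 + 4080 = 6575.

6575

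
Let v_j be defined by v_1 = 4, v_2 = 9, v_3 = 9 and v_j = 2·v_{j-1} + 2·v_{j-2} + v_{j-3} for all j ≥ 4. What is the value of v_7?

Applying the relation repeatedly:
v_4 = 40; v_5 = 107; v_6 = 303; v_7 = 860.

860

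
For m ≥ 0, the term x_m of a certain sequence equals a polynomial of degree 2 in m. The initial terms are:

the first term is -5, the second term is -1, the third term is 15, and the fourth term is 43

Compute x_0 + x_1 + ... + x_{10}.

1st diffs: 4, 16, 28.
2nd diffs: 12, 12 (constant).
Newton forward-difference form: x_m = -5 + 4·C(m,1) + 12·C(m,2).
Continuing: …, 83, 135, 199, 275, …, x_{10} = 575.
Summing m = 0..10 (11 terms) gives 2145.

2145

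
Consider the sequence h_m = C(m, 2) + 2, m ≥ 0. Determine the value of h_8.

30

C(8, 2) = 28, so h_8 = 30.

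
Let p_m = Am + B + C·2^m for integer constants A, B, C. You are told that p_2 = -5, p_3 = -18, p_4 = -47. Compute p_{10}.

Write the equations: 2A + B + 4C = -5; 3A + B + 8C = -18; 4A + B + 16C = -47.
Subtracting the first from the second: A + 4C = -13.
Subtracting the second from the third: A + 8C = -29.
Solving: C = -4, A = 3, then B = 5.
Therefore p_{10} = 30 + 5 + (-4)·1024 = -4061.

-4061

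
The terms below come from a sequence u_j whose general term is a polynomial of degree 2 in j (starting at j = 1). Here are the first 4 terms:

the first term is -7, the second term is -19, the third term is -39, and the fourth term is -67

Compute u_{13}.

-679

1st diffs: -12, -20, -28.
2nd diffs: -8, -8 (constant).
Newton forward-difference form: u_j = -7 + (-12)·C(j-1,1) + (-8)·C(j-1,2).
At j = 13: j-1 = 12, so u_{13} = -7 - 144 - 528 = -679.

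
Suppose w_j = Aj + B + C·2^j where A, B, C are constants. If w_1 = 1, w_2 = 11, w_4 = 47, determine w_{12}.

8255

Plug in j = 1, 2, 4: A + B + 2C = 1; 2A + B + 4C = 11; 4A + B + 16C = 47.
Subtracting the first from the second: A + 2C = 10.
Subtracting the second from the third: 2A + 12C = 36.
Solving: C = 2, A = 6, then B = -9.
Therefore w_{12} = 72 + (-9) + 2·4096 = 8255.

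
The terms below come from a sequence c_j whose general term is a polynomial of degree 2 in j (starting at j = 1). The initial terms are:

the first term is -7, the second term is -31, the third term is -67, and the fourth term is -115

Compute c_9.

-535

1st diffs: -24, -36, -48.
2nd diffs: -12, -12 (constant).
Newton forward-difference form: c_j = -7 + (-24)·C(j-1,1) + (-12)·C(j-1,2).
At j = 9: j-1 = 8, so c_9 = -7 - 192 - 336 = -535.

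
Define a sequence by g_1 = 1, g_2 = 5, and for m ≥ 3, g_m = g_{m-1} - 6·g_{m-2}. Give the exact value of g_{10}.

1409

Iterate the recurrence:
g_3 = -1, g_4 = -31, g_5 = -25, g_6 = 161, g_7 = 311, g_8 = -655, g_9 = -2521, g_{10} = 1409.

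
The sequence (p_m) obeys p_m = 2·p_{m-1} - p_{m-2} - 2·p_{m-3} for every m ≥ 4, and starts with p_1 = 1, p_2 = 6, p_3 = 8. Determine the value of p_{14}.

832

p_4 = 8  p_5 = -4  p_6 = -32  …  p_{11} = 500  p_{12} = 1072  p_{13} = 1452  p_{14} = 832.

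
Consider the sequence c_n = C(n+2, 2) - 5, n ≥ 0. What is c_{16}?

148

C(18, 2) = 153, so c_{16} = 148.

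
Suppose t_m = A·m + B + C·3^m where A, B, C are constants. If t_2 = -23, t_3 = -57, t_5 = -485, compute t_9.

At m = 2, 3, 5: 2A + B + 9C = -23; 3A + B + 27C = -57; 5A + B + 243C = -485.
Subtracting the first from the second: A + 18C = -34.
Subtracting the second from the third: 2A + 216C = -428.
Solving: C = -2, A = 2, then B = -9.
Hence t_9 = 2·9 + (-9) + (-2)·19683 = -39357.

-39357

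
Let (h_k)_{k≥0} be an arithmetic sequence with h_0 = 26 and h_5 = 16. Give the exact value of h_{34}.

-42

Common difference d = (16 - 26) / (5 - 0) = -2.
h_k = 26 + (k - 0)·(-2).
h_{34} = 26 + 34·(-2) = -42.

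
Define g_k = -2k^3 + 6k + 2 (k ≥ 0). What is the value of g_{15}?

-6658

g_{15} = -2·15^3 + 6·15 + 2 = -6658.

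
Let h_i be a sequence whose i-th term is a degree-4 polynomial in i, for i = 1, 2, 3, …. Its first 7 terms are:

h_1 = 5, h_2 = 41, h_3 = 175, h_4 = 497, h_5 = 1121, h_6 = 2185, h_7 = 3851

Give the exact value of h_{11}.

20615

1st diffs: 36, 134, 322, 624, 1064, 1666.
2nd diffs: 98, 188, 302, 440, 602.
3rd diffs: 90, 114, 138, 162.
4th diffs: 24, 24, 24 (constant).
Newton forward-difference form: h_i = 5 + 36·C(i-1,1) + 98·C(i-1,2) + 90·C(i-1,3) + 24·C(i-1,4).
At i = 11: i-1 = 10, so h_{11} = 5 + 360 + 4410 + 10800 + 5040 = 20615.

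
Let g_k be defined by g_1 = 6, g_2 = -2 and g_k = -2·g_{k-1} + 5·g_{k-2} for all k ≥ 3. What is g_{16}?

-254375358

Applying the relation repeatedly:
g_3 = 34;  g_4 = -78;  g_5 = 326;  …;  g_{13} = 6197766;  g_{14} = -21377522;  g_{15} = 73743874;  g_{16} = -254375358.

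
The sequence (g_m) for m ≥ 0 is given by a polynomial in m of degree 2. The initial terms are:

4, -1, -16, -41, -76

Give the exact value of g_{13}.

1st diffs: -5, -15, -25, -35.
2nd diffs: -10, -10, -10 (constant).
Newton forward-difference form: g_m = 4 + (-5)·C(m,1) + (-10)·C(m,2).
At m = 13: m = 13, so g_{13} = 4 - 65 - 780 = -841.

-841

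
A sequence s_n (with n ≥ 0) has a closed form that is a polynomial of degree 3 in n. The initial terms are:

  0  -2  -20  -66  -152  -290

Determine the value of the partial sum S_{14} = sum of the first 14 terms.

1st diffs: -2, -18, -46, -86, -138.
2nd diffs: -16, -28, -40, -52.
3rd diffs: -12, -12, -12 (constant).
So s_n = -2n^3 - 2n^2 + 2n.
Continuing: …, -492, -770, -1136, -1602, …, s_{13} = -4706.
Summing n = 0..13 (14 terms) gives -18018.

-18018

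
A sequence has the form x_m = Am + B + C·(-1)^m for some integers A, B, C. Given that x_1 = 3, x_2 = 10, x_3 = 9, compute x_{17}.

51

Write the equations: A + B - C = 3; 2A + B + C = 10; 3A + B - C = 9.
Subtracting the first from the second: A + 2C = 7.
Subtracting the second from the third: A - 2C = -1.
Solving: C = 2, A = 3, then B = 2.
Hence x_{17} = 3·17 + 2 + 2·(-1) = 51.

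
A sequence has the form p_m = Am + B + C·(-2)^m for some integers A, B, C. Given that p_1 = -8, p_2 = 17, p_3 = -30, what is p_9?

Plug in m = 1, 2, 3: A + B - 2C = -8; 2A + B + 4C = 17; 3A + B - 8C = -30.
Subtracting the first from the second: A + 6C = 25.
Subtracting the second from the third: A - 12C = -47.
Solving: C = 4, A = 1, then B = -1.
Hence p_9 = 1·9 + (-1) + 4·(-512) = -2040.

-2040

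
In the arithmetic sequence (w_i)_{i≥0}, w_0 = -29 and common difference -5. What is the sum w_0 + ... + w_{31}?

w_i = -29 + (i - 0)·(-5).
w_{31} = -184; S = 32·(-29 + (-184))/2 = -3408.

-3408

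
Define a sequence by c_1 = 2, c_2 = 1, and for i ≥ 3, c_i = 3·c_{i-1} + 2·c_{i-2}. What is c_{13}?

2144963

Compute successive terms:
c_3 = 7  c_4 = 23  c_5 = 83  …  c_{10} = 47479  c_{11} = 169099  c_{12} = 602255  c_{13} = 2144963.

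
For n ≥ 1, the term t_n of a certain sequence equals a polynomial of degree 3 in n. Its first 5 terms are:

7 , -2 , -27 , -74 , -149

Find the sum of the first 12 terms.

1st diffs: -9, -25, -47, -75.
2nd diffs: -16, -22, -28.
3rd diffs: -6, -6 (constant).
Newton forward-difference form: t_n = 7 + (-9)·C(n-1,1) + (-16)·C(n-1,2) + (-6)·C(n-1,3).
Continuing: …, -258, -407, -602, -849, …, t_{12} = -1962.
Summing n = 1..12 (12 terms) gives -7000.

-7000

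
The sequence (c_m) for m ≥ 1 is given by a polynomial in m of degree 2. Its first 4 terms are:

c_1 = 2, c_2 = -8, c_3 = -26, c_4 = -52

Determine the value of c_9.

-302

1st diffs: -10, -18, -26.
2nd diffs: -8, -8 (constant).
So c_m = -4m^2 + 2m + 4.
Evaluating at m = 9 gives c_9 = -302.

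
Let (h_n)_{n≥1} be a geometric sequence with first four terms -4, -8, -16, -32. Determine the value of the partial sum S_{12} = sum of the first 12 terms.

-16380

Common ratio r = 2.
h_n = (-4)·2^(n-1).
S = (-4)·(2^12 - 1)/(2 - 1) = (-4)·(4096 - 1)/(1) = -16380.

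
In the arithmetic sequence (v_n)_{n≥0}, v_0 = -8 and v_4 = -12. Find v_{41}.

Common difference d = (-12 - (-8)) / (4 - 0) = -1.
v_n = -8 + (n - 0)·(-1).
v_{41} = -8 + 41·(-1) = -49.

-49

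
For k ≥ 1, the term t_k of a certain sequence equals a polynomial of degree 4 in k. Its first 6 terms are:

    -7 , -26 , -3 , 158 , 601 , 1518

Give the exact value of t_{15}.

86541

1st diffs: -19, 23, 161, 443, 917.
2nd diffs: 42, 138, 282, 474.
3rd diffs: 96, 144, 192.
4th diffs: 48, 48 (constant).
Newton forward-difference form: t_k = -7 + (-19)·C(k-1,1) + 42·C(k-1,2) + 96·C(k-1,3) + 48·C(k-1,4).
At k = 15: k-1 = 14, so t_{15} = -7 - 266 + 3822 + 34944 + 48048 = 86541.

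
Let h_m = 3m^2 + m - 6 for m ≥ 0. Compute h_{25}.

h_{25} = 3·25^2 + 1·25 - 6 = 1894.

1894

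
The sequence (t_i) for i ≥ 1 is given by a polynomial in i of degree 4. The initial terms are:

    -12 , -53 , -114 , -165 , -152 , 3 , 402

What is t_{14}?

23635

1st diffs: -41, -61, -51, 13, 155, 399.
2nd diffs: -20, 10, 64, 142, 244.
3rd diffs: 30, 54, 78, 102.
4th diffs: 24, 24, 24 (constant).
Newton forward-difference form: t_i = -12 + (-41)·C(i-1,1) + (-20)·C(i-1,2) + 30·C(i-1,3) + 24·C(i-1,4).
At i = 14: i-1 = 13, so t_{14} = -12 - 533 - 1560 + 8580 + 17160 = 23635.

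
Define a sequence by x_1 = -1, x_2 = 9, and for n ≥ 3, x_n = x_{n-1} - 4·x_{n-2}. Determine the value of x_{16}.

108313

Compute successive terms:
x_3 = 13;  x_4 = -23;  x_5 = -75;  …;  x_{13} = 1877;  x_{14} = -38607;  x_{15} = -46115;  x_{16} = 108313.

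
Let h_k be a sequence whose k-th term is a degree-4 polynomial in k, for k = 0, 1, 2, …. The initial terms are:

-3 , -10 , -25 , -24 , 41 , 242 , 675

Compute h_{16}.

1st diffs: -7, -15, 1, 65, 201, 433.
2nd diffs: -8, 16, 64, 136, 232.
3rd diffs: 24, 48, 72, 96.
4th diffs: 24, 24, 24 (constant).
Newton forward-difference form: h_k = -3 + (-7)·C(k,1) + (-8)·C(k,2) + 24·C(k,3) + 24·C(k,4).
At k = 16: k = 16, so h_{16} = -3 - 112 - 960 + 13440 + 43680 = 56045.

56045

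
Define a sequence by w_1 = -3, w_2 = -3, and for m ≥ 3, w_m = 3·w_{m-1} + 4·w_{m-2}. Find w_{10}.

-314571

w_3 = -21  w_4 = -75  w_5 = -309  w_6 = -1227  w_7 = -4917  w_8 = -19659  w_9 = -78645  w_{10} = -314571.
(Characteristic roots are 4 and -1.)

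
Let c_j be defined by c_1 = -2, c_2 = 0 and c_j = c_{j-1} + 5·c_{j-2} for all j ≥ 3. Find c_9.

Applying the relation repeatedly:
c_3 = -10;  c_4 = -10;  c_5 = -60;  c_6 = -110;  c_7 = -410;  c_8 = -960;  c_9 = -3010.

-3010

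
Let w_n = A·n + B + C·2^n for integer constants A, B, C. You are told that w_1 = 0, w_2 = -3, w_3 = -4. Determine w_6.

At n = 1, 2, 3: A + B + 2C = 0; 2A + B + 4C = -3; 3A + B + 8C = -4.
Subtracting the first from the second: A + 2C = -3.
Subtracting the second from the third: A + 4C = -1.
Solving: C = 1, A = -5, then B = 3.
So w_n = -5·n + 3 + 1·2^n; at n=6 this is 37.

37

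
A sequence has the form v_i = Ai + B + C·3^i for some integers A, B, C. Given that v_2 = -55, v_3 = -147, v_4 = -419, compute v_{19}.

At i = 2, 3, 4: 2A + B + 9C = -55; 3A + B + 27C = -147; 4A + B + 81C = -419.
Subtracting the first from the second: A + 18C = -92.
Subtracting the second from the third: A + 54C = -272.
Solving: C = -5, A = -2, then B = -6.
Hence v_{19} = -2·19 + (-6) + (-5)·1162261467 = -5811307379.

-5811307379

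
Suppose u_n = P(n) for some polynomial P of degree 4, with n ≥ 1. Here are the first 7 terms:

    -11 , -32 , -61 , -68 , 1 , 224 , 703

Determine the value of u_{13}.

1st diffs: -21, -29, -7, 69, 223, 479.
2nd diffs: -8, 22, 76, 154, 256.
3rd diffs: 30, 54, 78, 102.
4th diffs: 24, 24, 24 (constant).
So u_n = n^4 - 5n^3 + n^2 - 4n - 4.
Evaluating at n = 13 gives u_{13} = 17689.

17689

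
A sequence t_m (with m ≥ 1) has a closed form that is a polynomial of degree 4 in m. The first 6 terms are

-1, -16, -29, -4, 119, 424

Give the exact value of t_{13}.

1st diffs: -15, -13, 25, 123, 305.
2nd diffs: 2, 38, 98, 182.
3rd diffs: 36, 60, 84.
4th diffs: 24, 24 (constant).
Newton forward-difference form: t_m = -1 + (-15)·C(m-1,1) + 2·C(m-1,2) + 36·C(m-1,3) + 24·C(m-1,4).
At m = 13: m-1 = 12, so t_{13} = -1 - 180 + 132 + 7920 + 11880 = 19751.

19751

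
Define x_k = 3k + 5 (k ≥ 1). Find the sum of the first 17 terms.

Over k = 1..17: Σk = 153.
Total = (3)·153 + (5)·17 = 544.

544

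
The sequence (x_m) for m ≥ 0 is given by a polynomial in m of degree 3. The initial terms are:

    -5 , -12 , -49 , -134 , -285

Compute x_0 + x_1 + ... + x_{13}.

1st diffs: -7, -37, -85, -151.
2nd diffs: -30, -48, -66.
3rd diffs: -18, -18 (constant).
Newton forward-difference form: x_m = -5 + (-7)·C(m,1) + (-30)·C(m,2) + (-18)·C(m,3).
Continuing: …, -520, -857, -1314, -1909, …, x_{13} = -7584.
Summing m = 0..13 (14 terms) gives -29645.

-29645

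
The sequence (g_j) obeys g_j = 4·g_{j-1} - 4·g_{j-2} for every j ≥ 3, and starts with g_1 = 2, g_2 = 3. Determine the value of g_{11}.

Compute successive terms:
g_3 = 4  g_4 = 4  g_5 = 0  g_6 = -16  g_7 = -64  g_8 = -192  g_9 = -512  g_{10} = -1280  g_{11} = -3072.
(Characteristic roots are 2 and 2.)

-3072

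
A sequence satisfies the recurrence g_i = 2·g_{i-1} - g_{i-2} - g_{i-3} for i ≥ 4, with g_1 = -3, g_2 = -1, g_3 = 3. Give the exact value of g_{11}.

-174

Step forward from the initial values:
g_4 = 10; g_5 = 18; g_6 = 23; g_7 = 18; g_8 = -5; g_9 = -51; g_{10} = -115; g_{11} = -174.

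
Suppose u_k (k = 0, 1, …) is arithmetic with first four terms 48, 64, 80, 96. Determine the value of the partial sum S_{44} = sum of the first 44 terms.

Common difference d = 16.
u_k = 48 + (k - 0)·16.
u_{43} = 736; S = 44·(48 + 736)/2 = 17248.

17248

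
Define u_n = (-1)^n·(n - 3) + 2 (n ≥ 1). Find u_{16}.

15

(-1)^16 = 1; n - 3 at n=16 is 13; so u_{16} = 15.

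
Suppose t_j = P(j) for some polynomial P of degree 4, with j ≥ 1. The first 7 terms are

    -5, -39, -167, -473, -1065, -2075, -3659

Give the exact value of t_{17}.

-102549

1st diffs: -34, -128, -306, -592, -1010, -1584.
2nd diffs: -94, -178, -286, -418, -574.
3rd diffs: -84, -108, -132, -156.
4th diffs: -24, -24, -24 (constant).
Newton forward-difference form: t_j = -5 + (-34)·C(j-1,1) + (-94)·C(j-1,2) + (-84)·C(j-1,3) + (-24)·C(j-1,4).
At j = 17: j-1 = 16, so t_{17} = -5 - 544 - 11280 - 47040 - 43680 = -102549.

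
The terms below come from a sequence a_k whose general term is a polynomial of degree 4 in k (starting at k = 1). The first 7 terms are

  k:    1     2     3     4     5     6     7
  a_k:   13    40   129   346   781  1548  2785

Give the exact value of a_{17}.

1st diffs: 27, 89, 217, 435, 767, 1237.
2nd diffs: 62, 128, 218, 332, 470.
3rd diffs: 66, 90, 114, 138.
4th diffs: 24, 24, 24 (constant).
So a_k = k^4 + k^3 + 5k + 6.
Evaluating at k = 17 gives a_{17} = 88525.

88525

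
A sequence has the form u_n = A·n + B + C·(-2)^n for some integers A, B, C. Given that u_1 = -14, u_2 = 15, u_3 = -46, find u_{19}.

-2621462

Write the equations: A + B - 2C = -14; 2A + B + 4C = 15; 3A + B - 8C = -46.
Subtracting the first from the second: A + 6C = 29.
Subtracting the second from the third: A - 12C = -61.
Solving: C = 5, A = -1, then B = -3.
So u_n = -1·n + (-3) + 5·(-2)^n; at n=19 this is -2621462.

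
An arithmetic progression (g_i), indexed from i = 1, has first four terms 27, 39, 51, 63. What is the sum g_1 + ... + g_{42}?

Common difference d = 12.
g_i = 27 + (i - 1)·12.
g_{42} = 519; S = 42·(27 + 519)/2 = 11466.

11466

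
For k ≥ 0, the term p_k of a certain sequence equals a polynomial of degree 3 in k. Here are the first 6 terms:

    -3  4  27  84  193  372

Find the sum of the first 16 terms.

1st diffs: 7, 23, 57, 109, 179.
2nd diffs: 16, 34, 52, 70.
3rd diffs: 18, 18, 18 (constant).
Newton forward-difference form: p_k = -3 + 7·C(k,1) + 16·C(k,2) + 18·C(k,3).
Continuing: …, 639, 1012, 1509, 2148, …, p_{15} = 9972.
Summing k = 0..15 (16 terms) gives 42512.

42512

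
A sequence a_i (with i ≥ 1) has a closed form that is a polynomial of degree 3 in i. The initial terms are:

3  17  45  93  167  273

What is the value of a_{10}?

1st diffs: 14, 28, 48, 74, 106.
2nd diffs: 14, 20, 26, 32.
3rd diffs: 6, 6, 6 (constant).
Newton forward-difference form: a_i = 3 + 14·C(i-1,1) + 14·C(i-1,2) + 6·C(i-1,3).
At i = 10: i-1 = 9, so a_{10} = 3 + 126 + 504 + 504 = 1137.

1137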